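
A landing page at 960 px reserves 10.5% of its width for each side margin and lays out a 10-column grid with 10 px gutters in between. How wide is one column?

66.84 px

Margins: 10.5% × 960 = 100.8 px each, so content = 960 − 201.6 = 758.4 px.
10 columns + 9 gutters: 10c + 9·10 = 758.4.
10c = 758.4 − 90 = 668.4, so c = 66.84 px.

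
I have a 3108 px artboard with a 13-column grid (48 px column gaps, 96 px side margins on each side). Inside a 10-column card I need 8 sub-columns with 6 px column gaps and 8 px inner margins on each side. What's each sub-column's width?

271.75 px

Take off 192 px of margins, leaving 2916 px.
13 columns + 12 column gaps: 13c + 12·48 = 2916.
13c = 2916 − 576 = 2340, so c = 180 px.
10-column span = 10·180 + 9·48 = 2232 px.
Inner content = 2232 − 2·8 = 2216 px.
Subtracting 7 column gaps of 6 leaves 2174 for 8 columns, so d = 271.75 px.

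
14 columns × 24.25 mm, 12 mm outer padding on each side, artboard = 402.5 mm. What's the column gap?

3 mm

Content width = 402.5 − 2·12 = 378.5 mm.
14 columns take 14·24.25 = 339.5 mm; remaining 39 splits into 13 column gaps.
g = 39 / 13 = 3 mm.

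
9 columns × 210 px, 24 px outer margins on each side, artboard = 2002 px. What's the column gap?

8 px

Content width = 2002 − 2·24 = 1954 px.
Columns use 1890 px, leaving 64 px across 8 column gaps = 8 px each.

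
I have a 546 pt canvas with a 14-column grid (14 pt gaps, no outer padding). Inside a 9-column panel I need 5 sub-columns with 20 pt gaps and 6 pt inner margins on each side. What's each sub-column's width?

50.8 pt

546 − 13·14 = 364; ÷14 gives c = 26 pt.
9 columns plus 8 gaps: 234 + 112 = 346 pt.
Inner content = 346 − 2·6 = 334 pt.
5 columns + 4 gaps: 5d + 4·20 = 334.
5d = 334 − 80 = 254, so d = 50.8 pt.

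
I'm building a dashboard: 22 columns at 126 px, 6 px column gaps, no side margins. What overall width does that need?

Total width: 22·126 + 21·6 = 2898 px.

2898 px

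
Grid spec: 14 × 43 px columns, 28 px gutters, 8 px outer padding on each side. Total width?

Artboard = 2·8 + 14·43 + 13·28 = 16 + 602 + 364 = 982 px.

982 px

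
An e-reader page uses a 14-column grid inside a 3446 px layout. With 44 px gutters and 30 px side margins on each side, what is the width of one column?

Subtract both margins: 3446 − 2·30 = 3386 px.
14 columns + 13 gutters: 14c + 13·44 = 3386.
14c = 3386 − 572 = 2814, so c = 201 px.

201 px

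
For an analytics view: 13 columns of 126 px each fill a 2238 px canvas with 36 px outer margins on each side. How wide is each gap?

44 px

Inside the margins: 2238 − 72 = 2166 px.
13·126 + 12g = 2166 → 12g = 528 → g = 44 px.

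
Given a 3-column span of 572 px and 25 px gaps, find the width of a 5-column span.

970 px

Subtracting 2 gaps of 25 leaves 522 for 3 columns, so c = 174 px.
Span of 5: 5·174 + 4·25 = 870 + 100 = 970 px.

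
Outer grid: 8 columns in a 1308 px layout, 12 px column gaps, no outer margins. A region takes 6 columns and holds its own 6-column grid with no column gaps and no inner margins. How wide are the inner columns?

163 px

1308 − 7·12 = 1224; ÷8 gives c = 153 px.
6-column span = 6·153 + 5·12 = 978 px.
With no column gaps, each column is 978/6 = 163 px.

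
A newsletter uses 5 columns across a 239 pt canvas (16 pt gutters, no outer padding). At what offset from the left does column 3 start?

102 pt

239 − 4·16 = 175; ÷5 gives c = 35 pt.
Before column 3: 2 columns + 2 gutters.
Offset = 2·(35 + 16) = 2·51 = 102 pt.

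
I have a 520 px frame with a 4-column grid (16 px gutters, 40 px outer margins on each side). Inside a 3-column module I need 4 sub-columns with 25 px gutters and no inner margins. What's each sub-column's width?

62.75 px

Take off 80 px of margins, leaving 440 px.
4c + 3·16 = 440 → 4c = 392 → c = 98 px.
3 columns plus 2 gutters: 294 + 32 = 326 px.
326 − 3·25 = 251; ÷4 gives d = 62.75 px.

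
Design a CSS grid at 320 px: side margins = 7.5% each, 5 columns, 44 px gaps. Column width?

320 × (1 − 2·7.5%) = 320 × 85% = 272 px for the columns.
Subtracting 4 gaps of 44 leaves 96 for 5 columns, so c = 19.2 px.

19.2 px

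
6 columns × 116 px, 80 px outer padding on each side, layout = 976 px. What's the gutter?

Inside the margins: 976 − 160 = 816 px.
6 columns take 6·116 = 696 px; remaining 120 splits into 5 gutters.
g = 120 / 5 = 24 px.

24 px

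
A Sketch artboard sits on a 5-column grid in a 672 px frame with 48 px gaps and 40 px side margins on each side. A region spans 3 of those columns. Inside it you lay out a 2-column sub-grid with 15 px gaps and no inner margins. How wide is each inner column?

Subtract both margins: 672 − 2·40 = 592 px.
Subtracting 4 gaps of 48 leaves 400 for 5 columns, so c = 80 px.
3-column span = 3·80 + 2·48 = 336 px.
2d + 1·15 = 336 → 2d = 321 → d = 160.5 px.

160.5 px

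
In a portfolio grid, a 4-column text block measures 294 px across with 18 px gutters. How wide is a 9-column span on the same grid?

4c + 3·18 = 294 → 4c = 240 → c = 60 px.
Span of 9: 9·60 + 8·18 = 540 + 144 = 684 px.

684 px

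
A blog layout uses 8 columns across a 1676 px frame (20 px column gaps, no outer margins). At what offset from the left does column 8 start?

1676 − 7·20 = 1536; ÷8 gives c = 192 px.
No margin, so column 8 starts at 7·(column + gutter) = 7·212 = 1484 px.

1484 px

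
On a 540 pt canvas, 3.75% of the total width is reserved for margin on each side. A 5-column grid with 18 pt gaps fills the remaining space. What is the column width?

540 × (1 − 2·3.75%) = 540 × 92.5% = 499.5 pt for the columns.
5c + 4·18 = 499.5 → 5c = 427.5 → c = 85.5 pt.

85.5 pt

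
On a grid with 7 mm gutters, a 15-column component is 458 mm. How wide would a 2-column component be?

458 − 14·7 = 360; ÷15 gives c = 24 mm.
2-column span = 2·24 + 1·7 = 55 mm.

55 mm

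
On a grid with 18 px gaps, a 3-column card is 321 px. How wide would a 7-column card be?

3 columns + 2 gaps: 3c + 2·18 = 321.
3c = 321 − 36 = 285, so c = 95 px.
7 columns plus 6 gaps: 665 + 108 = 773 px.

773 px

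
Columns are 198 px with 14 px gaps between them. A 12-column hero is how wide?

2530 px

12-column span = 12·198 + 11·14 = 2530 px.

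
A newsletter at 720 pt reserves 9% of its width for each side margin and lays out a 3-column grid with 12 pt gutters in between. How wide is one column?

Margins: 9% × 720 = 64.8 pt each, so content = 720 − 129.6 = 590.4 pt.
3 columns + 2 gutters: 3c + 2·12 = 590.4.
3c = 590.4 − 24 = 566.4, so c = 188.8 pt.

188.8 pt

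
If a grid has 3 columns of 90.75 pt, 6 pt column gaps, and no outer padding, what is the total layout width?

284.25 pt

Summing: 272.25 + 12 = 284.25 pt.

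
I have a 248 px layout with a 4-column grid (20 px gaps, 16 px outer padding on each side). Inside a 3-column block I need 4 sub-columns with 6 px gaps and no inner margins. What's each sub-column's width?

34.75 px

Inside the margins: 248 − 32 = 216 px.
4 columns + 3 gaps: 4c + 3·20 = 216.
4c = 216 − 60 = 156, so c = 39 px.
3 columns plus 2 gaps: 117 + 40 = 157 px.
4d + 3·6 = 157 → 4d = 139 → d = 34.75 px.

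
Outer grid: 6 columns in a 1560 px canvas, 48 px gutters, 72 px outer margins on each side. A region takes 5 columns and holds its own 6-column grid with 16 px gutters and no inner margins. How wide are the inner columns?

Take off 144 px of margins, leaving 1416 px.
Subtracting 5 gutters of 48 leaves 1176 for 6 columns, so c = 196 px.
5 columns plus 4 gutters: 980 + 192 = 1172 px.
6 columns + 5 gutters: 6d + 5·16 = 1172.
6d = 1172 − 80 = 1092, so d = 182 px.

182 px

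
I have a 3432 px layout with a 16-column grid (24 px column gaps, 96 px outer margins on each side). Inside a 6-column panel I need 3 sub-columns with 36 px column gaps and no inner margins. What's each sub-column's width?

Take off 192 px of margins, leaving 3240 px.
16c + 15·24 = 3240 → 16c = 2880 → c = 180 px.
Span of 6: 6·180 + 5·24 = 1080 + 120 = 1200 px.
3 columns + 2 column gaps: 3d + 2·36 = 1200.
3d = 1200 − 72 = 1128, so d = 376 px.

376 px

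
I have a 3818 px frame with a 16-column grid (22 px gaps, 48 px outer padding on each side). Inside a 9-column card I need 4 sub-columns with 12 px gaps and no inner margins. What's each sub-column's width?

Take off 96 px of margins, leaving 3722 px.
16c + 15·22 = 3722 → 16c = 3392 → c = 212 px.
Span of 9: 9·212 + 8·22 = 1908 + 176 = 2084 px.
4 columns + 3 gaps: 4d + 3·12 = 2084.
4d = 2084 − 36 = 2048, so d = 512 px.

512 px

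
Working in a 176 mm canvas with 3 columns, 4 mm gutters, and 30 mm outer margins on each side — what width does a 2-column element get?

Inside the margins: 176 − 60 = 116 mm.
116 − 2·4 = 108; ÷3 gives c = 36 mm.
2-column span = 2·36 + 1·4 = 76 mm.

76 mm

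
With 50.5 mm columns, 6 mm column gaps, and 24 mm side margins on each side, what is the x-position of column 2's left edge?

80.5 mm

Column 2 starts at margin + 1·(column + gutter) = 24 + 1·56.5 = 80.5 mm.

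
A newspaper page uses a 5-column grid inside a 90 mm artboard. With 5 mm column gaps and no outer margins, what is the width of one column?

90 − 4·5 = 70; ÷5 gives c = 14 mm.

14 mm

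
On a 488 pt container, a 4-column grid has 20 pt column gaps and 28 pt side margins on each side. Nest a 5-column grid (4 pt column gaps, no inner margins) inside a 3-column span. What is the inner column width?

60.6 pt

Outer content = 488 − 2·28 = 432 pt.
4c + 3·20 = 432 → 4c = 372 → c = 93 pt.
3-column span = 3·93 + 2·20 = 319 pt.
5 columns + 4 column gaps: 5d + 4·4 = 319.
5d = 319 − 16 = 303, so d = 60.6 pt.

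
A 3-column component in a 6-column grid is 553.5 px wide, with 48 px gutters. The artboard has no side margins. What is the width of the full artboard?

1155 px

3 columns + 2 gutters: 3c + 2·48 = 553.5.
3c = 553.5 − 96 = 457.5, so c = 152.5 px.
Total width: 6·152.5 + 5·48 = 1155 px.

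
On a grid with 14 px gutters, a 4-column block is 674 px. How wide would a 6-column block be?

1018 px

4c + 3·14 = 674 → 4c = 632 → c = 158 px.
6-column span = 6·158 + 5·14 = 1018 px.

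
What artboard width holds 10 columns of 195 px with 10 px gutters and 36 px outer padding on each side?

Total width: 2·36 + 10·195 + 9·10 = 2112 px.

2112 px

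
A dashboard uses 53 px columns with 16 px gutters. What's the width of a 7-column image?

467 px

7 columns plus 6 gutters: 371 + 96 = 467 px.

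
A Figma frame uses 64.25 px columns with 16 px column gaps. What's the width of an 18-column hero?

1428.5 px

18-column span = 18·64.25 + 17·16 = 1428.5 px.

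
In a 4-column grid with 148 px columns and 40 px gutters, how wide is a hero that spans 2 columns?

336 px

2 columns plus 1 gutter: 296 + 40 = 336 px.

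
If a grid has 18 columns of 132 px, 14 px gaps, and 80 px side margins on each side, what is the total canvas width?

2774 px

Adding margins, columns and gutters: 160 + 2376 + 238 = 2774 px.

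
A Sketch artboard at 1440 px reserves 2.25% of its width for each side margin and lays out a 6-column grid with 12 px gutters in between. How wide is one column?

219.2 px

Margins: 2.25% × 1440 = 32.4 px each, so content = 1440 − 64.8 = 1375.2 px.
6 columns + 5 gutters: 6c + 5·12 = 1375.2.
6c = 1375.2 − 60 = 1315.2, so c = 219.2 px.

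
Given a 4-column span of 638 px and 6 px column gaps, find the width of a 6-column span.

960 px

638 − 3·6 = 620; ÷4 gives c = 155 px.
6-column span = 6·155 + 5·6 = 960 px.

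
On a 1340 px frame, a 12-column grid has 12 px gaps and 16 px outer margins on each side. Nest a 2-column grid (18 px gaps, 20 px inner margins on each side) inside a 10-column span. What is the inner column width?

Take off 32 px of margins, leaving 1308 px.
12c + 11·12 = 1308 → 12c = 1176 → c = 98 px.
10 columns plus 9 gaps: 980 + 108 = 1088 px.
Inner content = 1088 − 2·20 = 1048 px.
2 columns + 1 gap: 2d + 1·18 = 1048.
2d = 1048 − 18 = 1030, so d = 515 px.

515 px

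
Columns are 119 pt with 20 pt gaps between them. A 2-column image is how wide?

258 pt

Span of 2: 2·119 + 1·20 = 238 + 20 = 258 pt.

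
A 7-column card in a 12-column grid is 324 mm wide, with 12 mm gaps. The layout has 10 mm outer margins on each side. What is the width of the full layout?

584 mm

7c + 6·12 = 324 → 7c = 252 → c = 36 mm.
Adding margins, columns and gutters: 20 + 432 + 132 = 584 mm.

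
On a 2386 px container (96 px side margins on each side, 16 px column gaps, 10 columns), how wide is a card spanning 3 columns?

Subtract both margins: 2386 − 2·96 = 2194 px.
Subtracting 9 column gaps of 16 leaves 2050 for 10 columns, so c = 205 px.
Span of 3: 3·205 + 2·16 = 615 + 32 = 647 px.

647 px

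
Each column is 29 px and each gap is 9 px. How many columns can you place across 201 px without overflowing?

5 columns: 5·29 + 4·9 = 181 px ≤ 201.
6 columns: 219 px > 201. So 5.

5 columns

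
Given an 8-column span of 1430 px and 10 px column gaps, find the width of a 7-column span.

1430 − 7·10 = 1360; ÷8 gives c = 170 px.
7 columns plus 6 column gaps: 1190 + 60 = 1250 px.

1250 px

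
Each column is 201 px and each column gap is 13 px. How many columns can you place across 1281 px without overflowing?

6 columns

k columns need k·201 + (k−1)·13 = k·214 − 13.
k·214 − 13 ≤ 1281 → k ≤ 1294 / 214 ≈ 6.05, so k = 6.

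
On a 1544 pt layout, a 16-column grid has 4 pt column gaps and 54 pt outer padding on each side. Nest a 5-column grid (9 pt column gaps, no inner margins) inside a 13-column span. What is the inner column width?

226 pt

Take off 108 pt of margins, leaving 1436 pt.
1436 − 15·4 = 1376; ÷16 gives c = 86 pt.
13 columns plus 12 column gaps: 1118 + 48 = 1166 pt.
5 columns + 4 column gaps: 5d + 4·9 = 1166.
5d = 1166 − 36 = 1130, so d = 226 pt.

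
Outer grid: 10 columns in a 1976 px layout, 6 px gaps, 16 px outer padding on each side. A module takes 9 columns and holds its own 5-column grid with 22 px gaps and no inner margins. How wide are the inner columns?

Outer content = 1976 − 2·16 = 1944 px.
1944 − 9·6 = 1890; ÷10 gives c = 189 px.
9 columns plus 8 gaps: 1701 + 48 = 1749 px.
5 columns + 4 gaps: 5d + 4·22 = 1749.
5d = 1749 − 88 = 1661, so d = 332.2 px.

332.2 px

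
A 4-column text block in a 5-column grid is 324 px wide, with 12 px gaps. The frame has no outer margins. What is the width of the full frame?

4 columns + 3 gaps: 4c + 3·12 = 324.
4c = 324 − 36 = 288, so c = 72 px.
Frame = 5·72 + 4·12 = 360 + 48 = 408 px.

408 px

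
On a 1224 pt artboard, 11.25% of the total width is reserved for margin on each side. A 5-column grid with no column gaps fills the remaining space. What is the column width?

189.72 pt

1224 × (1 − 2·11.25%) = 1224 × 77.5% = 948.6 pt for the columns.
With no column gaps, each column is 948.6/5 = 189.72 pt.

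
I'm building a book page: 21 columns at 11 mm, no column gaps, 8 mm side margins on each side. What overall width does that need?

Frame = 2·8 + 21·11 = 16 + 231 = 247 mm.

247 mm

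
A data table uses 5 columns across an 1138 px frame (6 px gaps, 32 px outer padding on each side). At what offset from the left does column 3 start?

464 px

Subtract both margins: 1138 − 2·32 = 1074 px.
5 columns + 4 gaps: 5c + 4·6 = 1074.
5c = 1074 − 24 = 1050, so c = 210 px.
Each column+gutter stride is 216 px; 2 of them past the 32 px margin is 32 + 432 = 464 px.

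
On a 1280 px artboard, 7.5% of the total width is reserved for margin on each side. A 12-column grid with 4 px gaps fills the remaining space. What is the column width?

Each margin = 7.5% of 1280 = 96 px; content = 1280 − 2·96 = 1088 px.
1088 − 11·4 = 1044; ÷12 gives c = 87 px.

87 px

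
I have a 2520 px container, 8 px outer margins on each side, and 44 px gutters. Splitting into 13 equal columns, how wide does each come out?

152 px

Take off 16 px of margins, leaving 2504 px.
13 columns + 12 gutters: 13c + 12·44 = 2504.
13c = 2504 − 528 = 1976, so c = 152 px.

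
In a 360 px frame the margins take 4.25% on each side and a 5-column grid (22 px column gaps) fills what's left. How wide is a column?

48.28 px

360 × (1 − 2·4.25%) = 360 × 91.5% = 329.4 px for the columns.
5 columns + 4 column gaps: 5c + 4·22 = 329.4.
5c = 329.4 − 88 = 241.4, so c = 48.28 px.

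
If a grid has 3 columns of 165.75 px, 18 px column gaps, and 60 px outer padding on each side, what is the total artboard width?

Adding margins, columns and gutters: 120 + 497.25 + 36 = 653.25 px.

653.25 px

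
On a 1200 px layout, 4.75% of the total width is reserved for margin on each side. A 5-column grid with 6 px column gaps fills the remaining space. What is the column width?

212.4 px

Each margin = 4.75% of 1200 = 57 px; content = 1200 − 2·57 = 1086 px.
5c + 4·6 = 1086 → 5c = 1062 → c = 212.4 px.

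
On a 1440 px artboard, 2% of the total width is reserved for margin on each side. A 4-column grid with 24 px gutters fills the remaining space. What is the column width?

Margins: 2% × 1440 = 28.8 px each, so content = 1440 − 57.6 = 1382.4 px.
Subtracting 3 gutters of 24 leaves 1310.4 for 4 columns, so c = 327.6 px.

327.6 px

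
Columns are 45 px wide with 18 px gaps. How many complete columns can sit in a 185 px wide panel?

3 columns

k columns need k·45 + (k−1)·18 = k·63 − 18.
k·63 − 18 ≤ 185 → k ≤ 203 / 63 ≈ 3.22, so k = 3.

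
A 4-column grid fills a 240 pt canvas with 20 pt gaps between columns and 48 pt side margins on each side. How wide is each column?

Take off 96 pt of margins, leaving 144 pt.
4 columns + 3 gaps: 4c + 3·20 = 144.
4c = 144 − 60 = 84, so c = 21 pt.

21 pt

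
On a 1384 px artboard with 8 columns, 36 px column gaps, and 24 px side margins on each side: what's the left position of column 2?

195.5 px

Inside the margins: 1384 − 48 = 1336 px.
8 columns + 7 column gaps: 8c + 7·36 = 1336.
8c = 1336 − 252 = 1084, so c = 135.5 px.
Each column+gutter stride is 171.5 px; 1 of them past the 24 px margin is 24 + 171.5 = 195.5 px.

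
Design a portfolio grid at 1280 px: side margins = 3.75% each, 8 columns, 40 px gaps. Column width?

113 px

1280 × (1 − 2·3.75%) = 1280 × 92.5% = 1184 px for the columns.
8c + 7·40 = 1184 → 8c = 904 → c = 113 px.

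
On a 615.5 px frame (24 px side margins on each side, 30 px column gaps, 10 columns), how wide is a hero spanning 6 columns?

Subtract both margins: 615.5 − 2·24 = 567.5 px.
567.5 − 9·30 = 297.5; ÷10 gives c = 29.75 px.
6-column span = 6·29.75 + 5·30 = 328.5 px.

328.5 px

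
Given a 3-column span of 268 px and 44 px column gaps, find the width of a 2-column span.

268 − 2·44 = 180; ÷3 gives c = 60 px.
2-column span = 2·60 + 1·44 = 164 px.

164 px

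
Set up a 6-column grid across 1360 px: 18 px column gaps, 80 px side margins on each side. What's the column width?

185 px

Inside the margins: 1360 − 160 = 1200 px.
6 columns + 5 column gaps: 6c + 5·18 = 1200.
6c = 1200 − 90 = 1110, so c = 185 px.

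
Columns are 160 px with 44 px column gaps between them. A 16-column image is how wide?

3220 px

16-column span = 16·160 + 15·44 = 3220 px.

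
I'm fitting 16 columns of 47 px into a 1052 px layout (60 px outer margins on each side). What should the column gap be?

Subtract both margins: 1052 − 2·60 = 932 px.
16·47 + 15g = 932 → 15g = 180 → g = 12 px.

12 px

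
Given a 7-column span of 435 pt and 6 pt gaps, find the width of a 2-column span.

7 columns + 6 gaps: 7c + 6·6 = 435.
7c = 435 − 36 = 399, so c = 57 pt.
Span of 2: 2·57 + 1·6 = 114 + 6 = 120 pt.

120 pt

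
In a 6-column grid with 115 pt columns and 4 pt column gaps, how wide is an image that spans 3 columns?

353 pt

3-column span = 3·115 + 2·4 = 353 pt.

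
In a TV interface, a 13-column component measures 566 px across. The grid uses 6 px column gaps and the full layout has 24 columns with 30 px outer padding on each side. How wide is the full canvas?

1110 px

13c + 12·6 = 566 → 13c = 494 → c = 38 px.
Canvas = 2·30 + 24·38 + 23·6 = 60 + 912 + 138 = 1110 px.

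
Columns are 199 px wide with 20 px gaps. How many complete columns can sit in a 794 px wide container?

3 columns: 3·199 + 2·20 = 637 px ≤ 794.
4 columns: 856 px > 794. So 3.

3 columns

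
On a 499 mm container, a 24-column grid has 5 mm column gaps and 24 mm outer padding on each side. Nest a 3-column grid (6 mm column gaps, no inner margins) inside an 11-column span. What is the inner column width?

Subtract both margins: 499 − 2·24 = 451 mm.
24c + 23·5 = 451 → 24c = 336 → c = 14 mm.
11-column span = 11·14 + 10·5 = 204 mm.
Subtracting 2 column gaps of 6 leaves 192 for 3 columns, so d = 64 mm.

64 mm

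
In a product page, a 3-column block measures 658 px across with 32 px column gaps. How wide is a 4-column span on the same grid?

888 px

658 − 2·32 = 594; ÷3 gives c = 198 px.
4-column span = 4·198 + 3·32 = 888 px.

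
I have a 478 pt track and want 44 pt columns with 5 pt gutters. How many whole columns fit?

9 columns

9 columns: 9·44 + 8·5 = 436 pt ≤ 478.
10 columns: 485 pt > 478. So 9.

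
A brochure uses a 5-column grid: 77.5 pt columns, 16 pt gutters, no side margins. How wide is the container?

451.5 pt

Summing: 387.5 + 64 = 451.5 pt.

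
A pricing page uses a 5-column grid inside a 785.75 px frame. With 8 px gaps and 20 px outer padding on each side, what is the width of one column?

142.75 px

Content width = 785.75 − 2·20 = 745.75 px.
5 columns + 4 gaps: 5c + 4·8 = 745.75.
5c = 745.75 − 32 = 713.75, so c = 142.75 px.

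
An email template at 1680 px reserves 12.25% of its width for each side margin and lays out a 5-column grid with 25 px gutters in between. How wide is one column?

1680 × (1 − 2·12.25%) = 1680 × 75.5% = 1268.4 px for the columns.
Subtracting 4 gutters of 25 leaves 1168.4 for 5 columns, so c = 233.68 px.

233.68 px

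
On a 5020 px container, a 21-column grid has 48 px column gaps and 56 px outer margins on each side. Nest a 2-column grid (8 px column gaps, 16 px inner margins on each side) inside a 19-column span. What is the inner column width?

2198 px

Inside the margins: 5020 − 112 = 4908 px.
Subtracting 20 column gaps of 48 leaves 3948 for 21 columns, so c = 188 px.
Span of 19: 19·188 + 18·48 = 3572 + 864 = 4436 px.
Inner content = 4436 − 2·16 = 4404 px.
2 columns + 1 column gap: 2d + 1·8 = 4404.
2d = 4404 − 8 = 4396, so d = 2198 px.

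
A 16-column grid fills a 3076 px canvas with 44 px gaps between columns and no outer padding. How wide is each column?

3076 − 15·44 = 2416; ÷16 gives c = 151 px.

151 px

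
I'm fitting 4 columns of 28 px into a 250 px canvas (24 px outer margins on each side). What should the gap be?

30 px

Take off 48 px of margins, leaving 202 px.
4·28 + 3g = 202 → 3g = 90 → g = 30 px.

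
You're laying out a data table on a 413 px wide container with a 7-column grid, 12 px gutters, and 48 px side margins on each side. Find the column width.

Take off 96 px of margins, leaving 317 px.
7c + 6·12 = 317 → 7c = 245 → c = 35 px.

35 px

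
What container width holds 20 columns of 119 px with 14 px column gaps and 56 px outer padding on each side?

2758 px

Adding margins, columns and gutters: 112 + 2380 + 266 = 2758 px.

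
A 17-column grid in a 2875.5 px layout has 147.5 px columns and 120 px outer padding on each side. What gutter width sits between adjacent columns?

Take off 240 px of margins, leaving 2635.5 px.
17·147.5 + 16g = 2635.5 → 16g = 128 → g = 8 px.

8 px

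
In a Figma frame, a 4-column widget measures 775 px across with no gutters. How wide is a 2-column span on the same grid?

4c = 775 → c = 193.75 px.
2-column span = 2·193.75 = 387.5 px.

387.5 px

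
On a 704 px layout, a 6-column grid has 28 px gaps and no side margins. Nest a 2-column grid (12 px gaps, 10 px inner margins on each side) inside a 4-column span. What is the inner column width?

Subtracting 5 gaps of 28 leaves 564 for 6 columns, so c = 94 px.
Span of 4: 4·94 + 3·28 = 376 + 84 = 460 px.
Inner content = 460 − 2·10 = 440 px.
440 − 1·12 = 428; ÷2 gives d = 214 px.

214 px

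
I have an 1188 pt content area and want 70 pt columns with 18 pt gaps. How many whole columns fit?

13 columns

Each extra column adds 70 + 18 = 88 pt.
(1188 + 18) / 88 = 13.70, so 13 columns fit.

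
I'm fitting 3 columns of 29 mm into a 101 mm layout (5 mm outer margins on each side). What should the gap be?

Take off 10 mm of margins, leaving 91 mm.
3 columns take 3·29 = 87 mm; remaining 4 splits into 2 gaps.
g = 4 / 2 = 2 mm.

2 mm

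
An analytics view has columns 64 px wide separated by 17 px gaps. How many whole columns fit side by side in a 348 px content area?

4 columns

k columns need k·64 + (k−1)·17 = k·81 − 17.
k·81 − 17 ≤ 348 → k ≤ 365 / 81 ≈ 4.51, so k = 4.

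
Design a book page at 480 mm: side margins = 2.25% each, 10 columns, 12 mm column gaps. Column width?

480 × (1 − 2·2.25%) = 480 × 95.5% = 458.4 mm for the columns.
10 columns + 9 column gaps: 10c + 9·12 = 458.4.
10c = 458.4 − 108 = 350.4, so c = 35.04 mm.

35.04 mm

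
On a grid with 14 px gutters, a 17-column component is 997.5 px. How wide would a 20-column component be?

1176 px

Subtracting 16 gutters of 14 leaves 773.5 for 17 columns, so c = 45.5 px.
20-column span = 20·45.5 + 19·14 = 1176 px.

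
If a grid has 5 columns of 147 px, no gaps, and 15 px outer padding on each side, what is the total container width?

Summing: 30 + 735 = 765 px.

765 px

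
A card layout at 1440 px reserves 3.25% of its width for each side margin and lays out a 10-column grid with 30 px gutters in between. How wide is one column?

107.64 px

Each margin = 3.25% of 1440 = 46.8 px; content = 1440 − 2·46.8 = 1346.4 px.
Subtracting 9 gutters of 30 leaves 1076.4 for 10 columns, so c = 107.64 px.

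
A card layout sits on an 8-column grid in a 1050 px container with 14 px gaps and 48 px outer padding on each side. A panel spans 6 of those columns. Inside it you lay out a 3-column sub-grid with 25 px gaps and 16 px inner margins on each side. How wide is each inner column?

Outer content = 1050 − 2·48 = 954 px.
8c + 7·14 = 954 → 8c = 856 → c = 107 px.
6-column span = 6·107 + 5·14 = 712 px.
Inner content = 712 − 2·16 = 680 px.
680 − 2·25 = 630; ÷3 gives d = 210 px.

210 px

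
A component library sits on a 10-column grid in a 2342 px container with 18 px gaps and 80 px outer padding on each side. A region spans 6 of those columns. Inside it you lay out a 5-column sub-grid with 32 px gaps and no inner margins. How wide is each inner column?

234.8 px

Inside the margins: 2342 − 160 = 2182 px.
10 columns + 9 gaps: 10c + 9·18 = 2182.
10c = 2182 − 162 = 2020, so c = 202 px.
6 columns plus 5 gaps: 1212 + 90 = 1302 px.
1302 − 4·32 = 1174; ÷5 gives d = 234.8 px.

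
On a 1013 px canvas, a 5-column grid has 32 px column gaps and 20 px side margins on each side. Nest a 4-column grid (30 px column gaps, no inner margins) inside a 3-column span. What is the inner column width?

120.25 px

Inside the margins: 1013 − 40 = 973 px.
5 columns + 4 column gaps: 5c + 4·32 = 973.
5c = 973 − 128 = 845, so c = 169 px.
3 columns plus 2 column gaps: 507 + 64 = 571 px.
4d + 3·30 = 571 → 4d = 481 → d = 120.25 px.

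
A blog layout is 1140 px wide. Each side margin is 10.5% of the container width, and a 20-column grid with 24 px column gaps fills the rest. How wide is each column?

1140 × (1 − 2·10.5%) = 1140 × 79% = 900.6 px for the columns.
20c + 19·24 = 900.6 → 20c = 444.6 → c = 22.23 px.

22.23 px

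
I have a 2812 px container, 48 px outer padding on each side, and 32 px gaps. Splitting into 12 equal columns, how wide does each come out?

Inside the margins: 2812 − 96 = 2716 px.
12 columns + 11 gaps: 12c + 11·32 = 2716.
12c = 2716 − 352 = 2364, so c = 197 px.

197 px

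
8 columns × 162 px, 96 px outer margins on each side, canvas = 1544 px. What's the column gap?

Subtract both margins: 1544 − 2·96 = 1352 px.
8·162 + 7g = 1352 → 7g = 56 → g = 8 px.

8 px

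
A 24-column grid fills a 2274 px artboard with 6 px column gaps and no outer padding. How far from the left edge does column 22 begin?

2274 − 23·6 = 2136; ÷24 gives c = 89 px.
No margin, so column 22 starts at 21·(column + gutter) = 21·95 = 1995 px.

1995 px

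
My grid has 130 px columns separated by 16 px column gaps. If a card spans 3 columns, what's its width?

Span of 3: 3·130 + 2·16 = 390 + 32 = 422 px.

422 px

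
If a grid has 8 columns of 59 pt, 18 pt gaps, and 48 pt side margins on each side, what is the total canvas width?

Total width: 2·48 + 8·59 + 7·18 = 694 pt.

694 pt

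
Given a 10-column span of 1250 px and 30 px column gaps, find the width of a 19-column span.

2402 px

Subtracting 9 column gaps of 30 leaves 980 for 10 columns, so c = 98 px.
19 columns plus 18 column gaps: 1862 + 540 = 2402 px.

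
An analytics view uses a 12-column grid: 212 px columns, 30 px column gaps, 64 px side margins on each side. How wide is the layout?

3002 px

Layout = 2·64 + 12·212 + 11·30 = 128 + 2544 + 330 = 3002 px.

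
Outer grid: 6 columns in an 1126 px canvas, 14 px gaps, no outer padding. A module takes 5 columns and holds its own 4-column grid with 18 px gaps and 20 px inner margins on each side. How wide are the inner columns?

210.5 px

1126 − 5·14 = 1056; ÷6 gives c = 176 px.
Span of 5: 5·176 + 4·14 = 880 + 56 = 936 px.
Inner content = 936 − 2·20 = 896 px.
4d + 3·18 = 896 → 4d = 842 → d = 210.5 px.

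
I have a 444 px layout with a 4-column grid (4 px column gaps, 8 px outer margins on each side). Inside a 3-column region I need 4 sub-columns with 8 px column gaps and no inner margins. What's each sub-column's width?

74 px

Inside the margins: 444 − 16 = 428 px.
428 − 3·4 = 416; ÷4 gives c = 104 px.
Span of 3: 3·104 + 2·4 = 312 + 8 = 320 px.
4d + 3·8 = 320 → 4d = 296 → d = 74 px.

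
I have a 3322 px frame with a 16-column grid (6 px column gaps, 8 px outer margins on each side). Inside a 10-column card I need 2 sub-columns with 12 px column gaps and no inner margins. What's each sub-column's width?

Outer content = 3322 − 2·8 = 3306 px.
Subtracting 15 column gaps of 6 leaves 3216 for 16 columns, so c = 201 px.
Span of 10: 10·201 + 9·6 = 2010 + 54 = 2064 px.
Subtracting 1 column gap of 12 leaves 2052 for 2 columns, so d = 1026 px.

1026 px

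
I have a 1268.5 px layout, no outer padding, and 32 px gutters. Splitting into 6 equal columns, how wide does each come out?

184.75 px

Subtracting 5 gutters of 32 leaves 1108.5 for 6 columns, so c = 184.75 px.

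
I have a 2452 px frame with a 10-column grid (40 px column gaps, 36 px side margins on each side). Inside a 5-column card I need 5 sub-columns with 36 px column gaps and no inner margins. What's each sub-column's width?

Outer content = 2452 − 2·36 = 2380 px.
10c + 9·40 = 2380 → 10c = 2020 → c = 202 px.
Span of 5: 5·202 + 4·40 = 1010 + 160 = 1170 px.
5d + 4·36 = 1170 → 5d = 1026 → d = 205.2 px.

205.2 px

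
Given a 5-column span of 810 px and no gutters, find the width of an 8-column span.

1296 px

5c = 810 → c = 162 px.
With no gutters, 8 columns span 8·162 = 1296 px.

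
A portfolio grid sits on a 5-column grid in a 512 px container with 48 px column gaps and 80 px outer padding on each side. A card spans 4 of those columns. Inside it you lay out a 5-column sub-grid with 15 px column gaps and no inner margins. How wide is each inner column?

Take off 160 px of margins, leaving 352 px.
Subtracting 4 column gaps of 48 leaves 160 for 5 columns, so c = 32 px.
4-column span = 4·32 + 3·48 = 272 px.
272 − 4·15 = 212; ÷5 gives d = 42.4 px.

42.4 px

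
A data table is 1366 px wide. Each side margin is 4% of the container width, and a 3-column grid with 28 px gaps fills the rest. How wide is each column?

1366 × (1 − 2·4%) = 1366 × 92% = 1256.72 px for the columns.
3c + 2·28 = 1256.72 → 3c = 1200.72 → c = 400.24 px.

400.24 px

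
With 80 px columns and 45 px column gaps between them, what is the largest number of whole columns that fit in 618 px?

k columns need k·80 + (k−1)·45 = k·125 − 45.
k·125 − 45 ≤ 618 → k ≤ 663 / 125 ≈ 5.30, so k = 5.

5 columns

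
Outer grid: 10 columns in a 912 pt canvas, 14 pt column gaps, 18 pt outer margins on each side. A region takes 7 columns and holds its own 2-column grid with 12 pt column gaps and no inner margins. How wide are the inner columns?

298.5 pt

Subtract both margins: 912 − 2·18 = 876 pt.
10c + 9·14 = 876 → 10c = 750 → c = 75 pt.
7-column span = 7·75 + 6·14 = 609 pt.
2d + 1·12 = 609 → 2d = 597 → d = 298.5 pt.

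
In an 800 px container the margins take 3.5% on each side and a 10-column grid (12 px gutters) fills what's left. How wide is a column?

63.6 px

800 × (1 − 2·3.5%) = 800 × 93% = 744 px for the columns.
10 columns + 9 gutters: 10c + 9·12 = 744.
10c = 744 − 108 = 636, so c = 63.6 px.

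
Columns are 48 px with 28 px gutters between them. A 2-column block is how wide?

124 px

2 columns plus 1 gutter: 96 + 28 = 124 px.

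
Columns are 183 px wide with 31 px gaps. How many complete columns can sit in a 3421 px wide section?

Each extra column adds 183 + 31 = 214 px.
(3421 + 31) / 214 = 16.13, so 16 columns fit.

16 columns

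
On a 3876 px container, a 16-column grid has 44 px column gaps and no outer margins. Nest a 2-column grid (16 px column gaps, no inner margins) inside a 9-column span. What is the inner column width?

16c + 15·44 = 3876 → 16c = 3216 → c = 201 px.
9-column span = 9·201 + 8·44 = 2161 px.
2d + 1·16 = 2161 → 2d = 2145 → d = 1072.5 px.

1072.5 px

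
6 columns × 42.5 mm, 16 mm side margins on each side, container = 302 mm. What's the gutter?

Inside the margins: 302 − 32 = 270 mm.
6 columns take 6·42.5 = 255 mm; remaining 15 splits into 5 gutters.
g = 15 / 5 = 3 mm.

3 mm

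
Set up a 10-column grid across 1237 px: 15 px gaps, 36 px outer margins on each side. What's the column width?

103 px

Content width = 1237 − 2·36 = 1165 px.
10 columns + 9 gaps: 10c + 9·15 = 1165.
10c = 1165 − 135 = 1030, so c = 103 px.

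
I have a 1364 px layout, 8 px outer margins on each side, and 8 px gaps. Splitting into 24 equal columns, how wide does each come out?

Content width = 1364 − 2·8 = 1348 px.
24c + 23·8 = 1348 → 24c = 1164 → c = 48.5 px.

48.5 px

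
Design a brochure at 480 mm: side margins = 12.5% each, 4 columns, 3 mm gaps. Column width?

Margins: 12.5% × 480 = 60 mm each, so content = 480 − 120 = 360 mm.
4c + 3·3 = 360 → 4c = 351 → c = 87.75 mm.

87.75 mm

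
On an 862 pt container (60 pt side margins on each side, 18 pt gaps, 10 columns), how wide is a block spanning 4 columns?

Inside the margins: 862 − 120 = 742 pt.
742 − 9·18 = 580; ÷10 gives c = 58 pt.
4-column span = 4·58 + 3·18 = 286 pt.

286 pt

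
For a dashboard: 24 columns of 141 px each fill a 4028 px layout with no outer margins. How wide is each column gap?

28 px

24·141 + 23g = 4028 → 23g = 644 → g = 28 px.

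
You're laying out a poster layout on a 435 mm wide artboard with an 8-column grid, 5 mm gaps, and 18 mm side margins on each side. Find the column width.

45.5 mm

Take off 36 mm of margins, leaving 399 mm.
8c + 7·5 = 399 → 8c = 364 → c = 45.5 mm.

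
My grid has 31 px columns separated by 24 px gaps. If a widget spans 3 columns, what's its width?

141 px

3-column span = 3·31 + 2·24 = 141 px.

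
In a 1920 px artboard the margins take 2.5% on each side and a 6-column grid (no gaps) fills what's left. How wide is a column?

Margins: 2.5% × 1920 = 48 px each, so content = 1920 − 96 = 1824 px.
6c = 1824 → c = 304 px.

304 px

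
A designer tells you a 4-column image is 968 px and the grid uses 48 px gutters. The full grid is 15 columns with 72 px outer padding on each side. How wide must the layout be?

4c + 3·48 = 968 → 4c = 824 → c = 206 px.
Adding margins, columns and gutters: 144 + 3090 + 672 = 3906 px.

3906 px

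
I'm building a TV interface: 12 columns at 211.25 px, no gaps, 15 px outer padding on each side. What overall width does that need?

2565 px

Artboard = 2·15 + 12·211.25 = 30 + 2535 = 2565 px.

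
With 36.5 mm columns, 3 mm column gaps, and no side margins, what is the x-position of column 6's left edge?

No margin, so column 6 starts at 5·(column + gutter) = 5·39.5 = 197.5 mm.

197.5 mm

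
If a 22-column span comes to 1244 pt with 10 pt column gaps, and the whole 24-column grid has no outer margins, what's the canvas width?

1358 pt

22c + 21·10 = 1244 → 22c = 1034 → c = 47 pt.
Summing: 1128 + 230 = 1358 pt.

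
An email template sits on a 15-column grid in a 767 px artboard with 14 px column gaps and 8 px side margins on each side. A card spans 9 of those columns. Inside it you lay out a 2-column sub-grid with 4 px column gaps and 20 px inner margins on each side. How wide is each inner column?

200.5 px

Inside the margins: 767 − 16 = 751 px.
15 columns + 14 column gaps: 15c + 14·14 = 751.
15c = 751 − 196 = 555, so c = 37 px.
Span of 9: 9·37 + 8·14 = 333 + 112 = 445 px.
Inner content = 445 − 2·20 = 405 px.
2 columns + 1 column gap: 2d + 1·4 = 405.
2d = 405 − 4 = 401, so d = 200.5 px.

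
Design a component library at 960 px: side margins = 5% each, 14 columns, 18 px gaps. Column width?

45 px

Each margin = 5% of 960 = 48 px; content = 960 − 2·48 = 864 px.
864 − 13·18 = 630; ÷14 gives c = 45 px.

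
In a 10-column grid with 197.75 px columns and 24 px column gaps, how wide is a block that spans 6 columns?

6 columns plus 5 column gaps: 1186.5 + 120 = 1306.5 px.

1306.5 px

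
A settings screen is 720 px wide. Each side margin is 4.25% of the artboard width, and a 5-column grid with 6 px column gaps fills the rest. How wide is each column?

Each margin = 4.25% of 720 = 30.6 px; content = 720 − 2·30.6 = 658.8 px.
Subtracting 4 column gaps of 6 leaves 634.8 for 5 columns, so c = 126.96 px.

126.96 px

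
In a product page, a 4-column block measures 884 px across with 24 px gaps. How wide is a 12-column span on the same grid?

2700 px

4 columns + 3 gaps: 4c + 3·24 = 884.
4c = 884 − 72 = 812, so c = 203 px.
Span of 12: 12·203 + 11·24 = 2436 + 264 = 2700 px.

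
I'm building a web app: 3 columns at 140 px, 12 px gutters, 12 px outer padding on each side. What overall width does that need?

468 px

Total width: 2·12 + 3·140 + 2·12 = 468 px.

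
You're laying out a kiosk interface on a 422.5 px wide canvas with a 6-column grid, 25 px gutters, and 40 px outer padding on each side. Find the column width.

36.25 px

Inside the margins: 422.5 − 80 = 342.5 px.
Subtracting 5 gutters of 25 leaves 217.5 for 6 columns, so c = 36.25 px.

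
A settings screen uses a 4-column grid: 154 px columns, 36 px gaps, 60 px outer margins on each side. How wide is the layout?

Layout = 2·60 + 4·154 + 3·36 = 120 + 616 + 108 = 844 px.

844 px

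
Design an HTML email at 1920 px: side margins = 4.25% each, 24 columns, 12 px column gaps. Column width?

61.7 px

Each margin = 4.25% of 1920 = 81.6 px; content = 1920 − 2·81.6 = 1756.8 px.
Subtracting 23 column gaps of 12 leaves 1480.8 for 24 columns, so c = 61.7 px.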